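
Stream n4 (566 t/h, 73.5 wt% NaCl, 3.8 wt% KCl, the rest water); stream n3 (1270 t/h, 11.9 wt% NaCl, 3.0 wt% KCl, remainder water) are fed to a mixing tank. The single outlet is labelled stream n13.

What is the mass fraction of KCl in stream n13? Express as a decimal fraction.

0.032

Total flow out = 566 + 1270 = 1836 t/h.
KCl in = 566×0.038 + 1270×0.030 = 59.608 t/h.
KCl mass fraction in n13 = 59.608/1836 = 0.032.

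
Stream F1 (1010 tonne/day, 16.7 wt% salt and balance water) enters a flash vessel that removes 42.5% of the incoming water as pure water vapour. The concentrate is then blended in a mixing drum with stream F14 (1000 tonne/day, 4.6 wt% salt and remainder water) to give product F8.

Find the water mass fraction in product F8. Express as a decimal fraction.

0.870

Vapour removed = 0.425×0.833×1010 = 357.57 tonne/day; concentrate = 652.43 tonne/day.
water reaching the mixer = 483.76 (from concentrate) + 1000×0.954 = 1437.8 tonne/day.
Product flow = 652.43 + 1000 = 1652.4 tonne/day; water fraction = 0.870.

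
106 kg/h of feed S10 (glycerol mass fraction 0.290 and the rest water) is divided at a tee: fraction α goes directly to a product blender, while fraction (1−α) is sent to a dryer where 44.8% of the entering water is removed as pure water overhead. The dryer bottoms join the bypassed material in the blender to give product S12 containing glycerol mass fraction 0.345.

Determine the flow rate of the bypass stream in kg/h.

52.87 kg/h

All 106×0.290 = 30.74 kg/h of glycerol reaches S12, so S12 = 30.74/0.345 = 89.101 kg/h and vapour = 16.899 kg/h.
The evaporator receives (1−α)·106 of feed at 0.710 water and removes 0.448 of that water:
0.448×0.710×(1−α)×106 = 16.899
(1−α) = 16.899/33.716 = 0.5012;  α = 0.4988.
Bypass flow = 0.4988×106 = 52.873 kg/h.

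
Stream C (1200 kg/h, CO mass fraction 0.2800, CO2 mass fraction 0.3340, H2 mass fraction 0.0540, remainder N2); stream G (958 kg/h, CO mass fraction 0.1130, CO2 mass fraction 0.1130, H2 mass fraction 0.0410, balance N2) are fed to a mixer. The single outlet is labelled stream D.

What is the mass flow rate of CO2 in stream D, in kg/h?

509.1 kg/h

CO2 out = CO2 in = 1200×0.334 + 958×0.113 = 509.05 kg/h.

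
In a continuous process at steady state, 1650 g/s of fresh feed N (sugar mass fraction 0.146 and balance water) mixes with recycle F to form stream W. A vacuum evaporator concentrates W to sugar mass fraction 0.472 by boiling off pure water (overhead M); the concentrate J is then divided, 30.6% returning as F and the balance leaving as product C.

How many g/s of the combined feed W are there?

Overall sugar balance (none leaves overhead): sugar in fresh feed = sugar in product, i.e. 1650×0.146 = (1−0.306)·J·0.472.
J = 240.9/(0.472×0.694) = 735.42 g/s.
Recycle F = 0.306×735.42 = 225.04 g/s.
Combined feed W = 1650 + 225.04 = 1875 g/s.

1875 g/s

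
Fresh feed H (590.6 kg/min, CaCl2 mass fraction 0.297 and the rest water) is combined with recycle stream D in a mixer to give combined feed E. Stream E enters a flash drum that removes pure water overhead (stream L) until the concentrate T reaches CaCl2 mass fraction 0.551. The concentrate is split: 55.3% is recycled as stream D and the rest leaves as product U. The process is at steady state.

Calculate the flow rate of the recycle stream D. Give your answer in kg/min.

Overall CaCl2 balance (none leaves overhead): CaCl2 in fresh feed = CaCl2 in product, i.e. 590.6×0.297 = (1−0.553)·T·0.551.
T = 175.41/(0.551×0.447) = 712.18 kg/min.
Recycle D = 0.553×712.18 = 393.84 kg/min.

393.8 kg/min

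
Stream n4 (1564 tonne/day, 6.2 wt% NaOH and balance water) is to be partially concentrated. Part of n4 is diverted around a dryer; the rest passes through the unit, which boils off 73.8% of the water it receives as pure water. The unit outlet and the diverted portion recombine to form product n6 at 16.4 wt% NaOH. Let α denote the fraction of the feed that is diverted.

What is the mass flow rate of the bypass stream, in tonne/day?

158.8 tonne/day

All 1564×0.062 = 96.968 tonne/day of NaOH reaches n6, so n6 = 96.968/0.164 = 591.27 tonne/day and vapour = 972.73 tonne/day.
The evaporator receives (1−α)·1564 of feed at 0.938 water and removes 0.738 of that water:
0.738×0.938×(1−α)×1564 = 972.73
(1−α) = 972.73/1082.7 = 0.8985;  α = 0.1015.
Bypass flow = 0.1015×1564 = 158.81 tonne/day.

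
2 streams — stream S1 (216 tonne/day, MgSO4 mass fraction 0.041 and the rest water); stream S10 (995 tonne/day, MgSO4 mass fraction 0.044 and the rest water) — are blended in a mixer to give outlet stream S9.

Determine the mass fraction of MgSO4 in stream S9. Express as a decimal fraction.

0.043

Total flow out = 216 + 995 = 1211 tonne/day.
MgSO4 in = 216×0.041 + 995×0.044 = 52.636 tonne/day.
MgSO4 mass fraction in S9 = 52.636/1211 = 0.043.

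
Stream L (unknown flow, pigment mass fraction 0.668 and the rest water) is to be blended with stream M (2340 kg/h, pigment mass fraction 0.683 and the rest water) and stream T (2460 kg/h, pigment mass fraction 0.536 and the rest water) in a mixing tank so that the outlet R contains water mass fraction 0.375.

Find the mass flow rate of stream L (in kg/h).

1935 kg/h

Let L be the unknown flow. Total out = 4800 + L.
water balance: 1883.2 + 0.332·L = 0.375·(4800 + L)
(0.332 − 0.375)·L = 0.375×4800 − 1883.2 = -83.22
L = -83.22 / -0.043 = 1935.3 kg/h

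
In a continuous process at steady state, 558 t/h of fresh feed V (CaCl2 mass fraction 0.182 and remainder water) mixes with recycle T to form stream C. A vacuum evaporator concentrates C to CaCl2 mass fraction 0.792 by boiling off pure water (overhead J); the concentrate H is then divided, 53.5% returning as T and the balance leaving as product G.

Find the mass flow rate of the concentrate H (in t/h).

275.8 t/h

Overall CaCl2 balance (none leaves overhead): CaCl2 in fresh feed = CaCl2 in product, i.e. 558×0.182 = (1−0.535)·H·0.792.
H = 101.56/(0.792×0.465) = 275.76 t/h.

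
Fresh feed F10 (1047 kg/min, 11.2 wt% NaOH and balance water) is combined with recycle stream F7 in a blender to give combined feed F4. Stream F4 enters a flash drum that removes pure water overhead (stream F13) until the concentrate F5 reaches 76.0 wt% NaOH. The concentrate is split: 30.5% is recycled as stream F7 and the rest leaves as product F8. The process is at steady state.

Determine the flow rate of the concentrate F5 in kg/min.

222 kg/min

Overall NaOH balance (none leaves overhead): NaOH in fresh feed = NaOH in product, i.e. 1047×0.112 = (1−0.305)·F5·0.760.
F5 = 117.26/(0.760×0.695) = 222.01 kg/min.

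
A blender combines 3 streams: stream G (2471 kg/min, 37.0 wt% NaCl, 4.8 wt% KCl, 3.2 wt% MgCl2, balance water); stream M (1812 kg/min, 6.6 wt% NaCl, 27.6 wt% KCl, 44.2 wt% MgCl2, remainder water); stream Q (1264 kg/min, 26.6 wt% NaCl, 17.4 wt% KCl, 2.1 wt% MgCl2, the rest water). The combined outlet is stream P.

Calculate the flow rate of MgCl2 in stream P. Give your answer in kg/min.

MgCl2 out = MgCl2 in = 2471×0.032 + 1812×0.442 + 1264×0.021 = 906.52 kg/min.

906.5 kg/min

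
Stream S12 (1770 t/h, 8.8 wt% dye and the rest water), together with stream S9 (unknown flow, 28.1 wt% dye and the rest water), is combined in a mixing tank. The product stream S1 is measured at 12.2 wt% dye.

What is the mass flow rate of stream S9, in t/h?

378.5 t/h

Let S9 be the unknown flow. Total out = 1770 + S9.
dye balance: 155.76 + 0.281·S9 = 0.122·(1770 + S9)
(0.281 − 0.122)·S9 = 0.122×1770 − 155.76 = 60.18
S9 = 60.18 / 0.159 = 378.49 t/h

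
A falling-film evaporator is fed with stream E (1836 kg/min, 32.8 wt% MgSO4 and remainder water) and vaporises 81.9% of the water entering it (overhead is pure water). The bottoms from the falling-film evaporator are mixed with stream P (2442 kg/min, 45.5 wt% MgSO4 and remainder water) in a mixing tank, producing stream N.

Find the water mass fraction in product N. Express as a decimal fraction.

0.476

Vapour removed = 0.819×0.672×1836 = 1010.5 kg/min; concentrate = 825.52 kg/min.
water reaching the mixer = 223.32 (from concentrate) + 2442×0.545 = 1554.2 kg/min.
Product flow = 825.52 + 2442 = 3267.5 kg/min; water fraction = 0.476.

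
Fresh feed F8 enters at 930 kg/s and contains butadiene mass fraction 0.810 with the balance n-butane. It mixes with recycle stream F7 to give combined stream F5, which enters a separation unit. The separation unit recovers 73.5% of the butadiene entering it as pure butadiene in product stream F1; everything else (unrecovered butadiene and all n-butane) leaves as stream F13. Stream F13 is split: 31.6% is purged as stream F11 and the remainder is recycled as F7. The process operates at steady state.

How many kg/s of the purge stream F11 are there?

253.7 kg/s

n-butane enters only via F8 and leaves only via the purge: 930×0.190 = 0.316×(n-butane in F13), and the separation unit passes all n-butane, so n-butane in F5 = n-butane in F13 = 559.18 kg/s.
butadiene in F5: m_A = 930×0.810 + (1−0.316)·(1−0.735)·m_A, so m_A = 753.3/0.8187 = 920.07 kg/s.
F13 = (1−0.735)×920.07 + 559.18 = 803 kg/s.
Purge F11 = 0.316×803 = 253.75 kg/s.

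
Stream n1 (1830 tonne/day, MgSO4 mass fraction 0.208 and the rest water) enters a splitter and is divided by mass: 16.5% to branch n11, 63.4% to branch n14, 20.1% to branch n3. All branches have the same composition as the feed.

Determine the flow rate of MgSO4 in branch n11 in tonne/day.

Branch n11 total = 0.165×1830 = 301.95 tonne/day.
MgSO4 in n11 = 0.208×301.95 = 62.806 tonne/day.

62.81 tonne/day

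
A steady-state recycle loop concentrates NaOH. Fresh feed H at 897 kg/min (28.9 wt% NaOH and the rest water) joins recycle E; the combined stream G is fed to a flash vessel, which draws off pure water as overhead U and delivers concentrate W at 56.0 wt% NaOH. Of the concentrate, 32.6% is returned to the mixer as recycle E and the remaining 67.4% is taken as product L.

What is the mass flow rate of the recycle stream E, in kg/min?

Overall NaOH balance (none leaves overhead): NaOH in fresh feed = NaOH in product, i.e. 897×0.289 = (1−0.326)·W·0.560.
W = 259.23/(0.560×0.674) = 686.82 kg/min.
Recycle E = 0.326×686.82 = 223.9 kg/min.

223.9 kg/min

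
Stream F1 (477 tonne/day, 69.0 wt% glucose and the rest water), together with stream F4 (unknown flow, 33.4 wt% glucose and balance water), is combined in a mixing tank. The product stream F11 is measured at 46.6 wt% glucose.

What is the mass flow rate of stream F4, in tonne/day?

809.5 tonne/day

Let F4 be the unknown flow. Total out = 477 + F4.
glucose balance: 329.13 + 0.334·F4 = 0.466·(477 + F4)
(0.334 − 0.466)·F4 = 0.466×477 − 329.13 = -106.85
F4 = -106.85 / -0.132 = 809.45 tonne/day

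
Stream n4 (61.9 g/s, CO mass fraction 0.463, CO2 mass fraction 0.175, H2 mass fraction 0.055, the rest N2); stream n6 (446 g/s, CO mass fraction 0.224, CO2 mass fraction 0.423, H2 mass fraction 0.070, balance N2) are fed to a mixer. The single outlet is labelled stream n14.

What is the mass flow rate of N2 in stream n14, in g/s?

N2 out = N2 in = 61.9×0.307 + 446×0.283 = 145.22 g/s.

145.2 g/s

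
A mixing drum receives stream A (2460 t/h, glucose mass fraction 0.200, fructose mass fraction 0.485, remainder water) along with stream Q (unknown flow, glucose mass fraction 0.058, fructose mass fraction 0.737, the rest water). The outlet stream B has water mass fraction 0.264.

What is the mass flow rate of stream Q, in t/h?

2126 t/h

Let Q be the unknown flow. Total out = 2460 + Q.
water balance: 774.9 + 0.205·Q = 0.264·(2460 + Q)
(0.205 − 0.264)·Q = 0.264×2460 − 774.9 = -125.46
Q = -125.46 / -0.059 = 2126.4 t/h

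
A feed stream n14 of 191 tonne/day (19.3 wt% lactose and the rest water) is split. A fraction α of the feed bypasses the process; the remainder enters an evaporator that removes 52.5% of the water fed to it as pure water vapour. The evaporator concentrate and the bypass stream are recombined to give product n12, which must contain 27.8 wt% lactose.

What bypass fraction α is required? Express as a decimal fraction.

0.278

All 191×0.193 = 36.863 tonne/day of lactose reaches n12, so n12 = 36.863/0.278 = 132.6 tonne/day and vapour = 58.399 tonne/day.
The evaporator receives (1−α)·191 of feed at 0.807 water and removes 0.525 of that water:
0.525×0.807×(1−α)×191 = 58.399
(1−α) = 58.399/80.922 = 0.7217;  α = 0.2783.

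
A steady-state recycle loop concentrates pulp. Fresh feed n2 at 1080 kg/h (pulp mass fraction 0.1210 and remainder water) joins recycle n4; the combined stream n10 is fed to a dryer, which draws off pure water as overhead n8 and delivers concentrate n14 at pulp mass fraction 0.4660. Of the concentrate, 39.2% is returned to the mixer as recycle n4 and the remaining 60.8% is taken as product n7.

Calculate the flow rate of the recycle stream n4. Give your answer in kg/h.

Overall pulp balance (none leaves overhead): pulp in fresh feed = pulp in product, i.e. 1080×0.121 = (1−0.392)·n14·0.466.
n14 = 130.68/(0.466×0.608) = 461.23 kg/h.
Recycle n4 = 0.392×461.23 = 180.8 kg/h.

180.8 kg/h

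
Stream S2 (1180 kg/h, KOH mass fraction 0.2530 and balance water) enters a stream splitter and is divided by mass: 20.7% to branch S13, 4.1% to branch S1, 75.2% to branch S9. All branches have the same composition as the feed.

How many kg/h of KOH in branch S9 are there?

224.5 kg/h

Branch S9 total = 0.752×1180 = 887.36 kg/h.
KOH in S9 = 0.253×887.36 = 224.5 kg/h.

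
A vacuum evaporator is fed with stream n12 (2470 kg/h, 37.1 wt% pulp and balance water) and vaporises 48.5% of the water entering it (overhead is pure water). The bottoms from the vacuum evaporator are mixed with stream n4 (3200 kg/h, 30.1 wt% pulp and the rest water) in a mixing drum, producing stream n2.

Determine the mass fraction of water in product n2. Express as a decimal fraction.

0.6177

Vapour removed = 0.485×0.629×2470 = 753.51 kg/h; concentrate = 1716.5 kg/h.
water reaching the mixer = 800.12 (from concentrate) + 3200×0.699 = 3036.9 kg/h.
Product flow = 1716.5 + 3200 = 4916.5 kg/h; water fraction = 0.6177.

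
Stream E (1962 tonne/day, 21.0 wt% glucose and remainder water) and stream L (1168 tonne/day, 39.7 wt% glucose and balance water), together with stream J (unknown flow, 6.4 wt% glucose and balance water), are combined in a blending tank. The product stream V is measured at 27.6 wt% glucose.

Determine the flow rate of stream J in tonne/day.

55.83 tonne/day

Let J be the unknown flow. Total out = 3130 + J.
glucose balance: 875.72 + 0.064·J = 0.276·(3130 + J)
(0.064 − 0.276)·J = 0.276×3130 − 875.72 = -11.836
J = -11.836 / -0.212 = 55.83 tonne/day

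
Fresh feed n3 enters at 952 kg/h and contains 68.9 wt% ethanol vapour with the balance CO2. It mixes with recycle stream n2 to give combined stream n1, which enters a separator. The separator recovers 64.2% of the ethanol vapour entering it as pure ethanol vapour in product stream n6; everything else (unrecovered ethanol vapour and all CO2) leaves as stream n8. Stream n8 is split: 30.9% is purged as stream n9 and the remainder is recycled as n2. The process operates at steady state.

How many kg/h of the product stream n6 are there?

ethanol vapour in n1: m_A = 952×0.689 + (1−0.309)·(1−0.642)·m_A, so m_A = 655.93/0.7526 = 871.52 kg/h.
Product n6 = 0.642×871.52 = 559.52 kg/h.

559.5 kg/h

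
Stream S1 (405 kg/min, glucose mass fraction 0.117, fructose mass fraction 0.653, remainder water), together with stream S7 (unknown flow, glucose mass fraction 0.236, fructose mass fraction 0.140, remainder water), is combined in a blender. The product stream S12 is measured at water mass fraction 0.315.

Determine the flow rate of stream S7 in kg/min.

Let S7 be the unknown flow. Total out = 405 + S7.
water balance: 93.15 + 0.624·S7 = 0.315·(405 + S7)
(0.624 − 0.315)·S7 = 0.315×405 − 93.15 = 34.425
S7 = 34.425 / 0.309 = 111.41 kg/min

111.4 kg/min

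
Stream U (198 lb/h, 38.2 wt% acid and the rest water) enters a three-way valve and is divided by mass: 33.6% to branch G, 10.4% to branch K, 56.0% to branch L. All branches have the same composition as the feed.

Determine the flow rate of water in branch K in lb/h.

Branch K total = 0.104×198 = 20.592 lb/h.
water in K = 0.618×20.592 = 12.726 lb/h.

12.73 lb/h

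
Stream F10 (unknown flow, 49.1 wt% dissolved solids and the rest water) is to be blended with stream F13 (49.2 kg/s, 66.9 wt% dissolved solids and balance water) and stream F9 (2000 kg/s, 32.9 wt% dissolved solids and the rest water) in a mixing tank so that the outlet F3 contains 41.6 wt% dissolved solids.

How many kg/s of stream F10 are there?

2154 kg/s

Let F10 be the unknown flow. Total out = 2049.2 + F10.
dissolved solids balance: 690.91 + 0.491·F10 = 0.416·(2049.2 + F10)
(0.491 − 0.416)·F10 = 0.416×2049.2 − 690.91 = 161.55
F10 = 161.55 / 0.075 = 2154 kg/s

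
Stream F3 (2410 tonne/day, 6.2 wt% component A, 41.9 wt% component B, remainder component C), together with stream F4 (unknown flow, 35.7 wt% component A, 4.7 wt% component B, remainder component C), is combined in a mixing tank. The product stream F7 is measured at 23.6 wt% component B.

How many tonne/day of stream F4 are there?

2333 tonne/day

Let F4 be the unknown flow. Total out = 2410 + F4.
component B balance: 1009.8 + 0.047·F4 = 0.236·(2410 + F4)
(0.047 − 0.236)·F4 = 0.236×2410 − 1009.8 = -441.03
F4 = -441.03 / -0.189 = 2333.5 tonne/day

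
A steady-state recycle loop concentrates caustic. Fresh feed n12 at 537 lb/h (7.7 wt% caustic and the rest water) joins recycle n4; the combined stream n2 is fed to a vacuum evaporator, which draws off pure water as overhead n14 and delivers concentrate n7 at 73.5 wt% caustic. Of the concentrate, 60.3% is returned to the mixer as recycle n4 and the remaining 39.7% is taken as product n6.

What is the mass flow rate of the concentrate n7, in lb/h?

Overall caustic balance (none leaves overhead): caustic in fresh feed = caustic in product, i.e. 537×0.077 = (1−0.603)·n7·0.735.
n7 = 41.349/(0.735×0.397) = 141.71 lb/h.

141.7 lb/h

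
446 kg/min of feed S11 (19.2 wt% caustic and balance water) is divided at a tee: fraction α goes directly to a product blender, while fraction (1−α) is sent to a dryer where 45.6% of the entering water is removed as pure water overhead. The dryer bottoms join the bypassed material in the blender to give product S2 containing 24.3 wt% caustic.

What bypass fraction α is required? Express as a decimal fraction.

0.430

All 446×0.192 = 85.632 kg/min of caustic reaches S2, so S2 = 85.632/0.243 = 352.4 kg/min and vapour = 93.605 kg/min.
The evaporator receives (1−α)·446 of feed at 0.808 water and removes 0.456 of that water:
0.456×0.808×(1−α)×446 = 93.605
(1−α) = 93.605/164.33 = 0.5696;  α = 0.4304.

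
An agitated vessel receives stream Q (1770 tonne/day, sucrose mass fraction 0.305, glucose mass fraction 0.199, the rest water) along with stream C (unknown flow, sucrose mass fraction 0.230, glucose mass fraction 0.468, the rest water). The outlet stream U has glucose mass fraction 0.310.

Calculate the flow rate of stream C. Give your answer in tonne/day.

1243 tonne/day

Let C be the unknown flow. Total out = 1770 + C.
glucose balance: 352.23 + 0.468·C = 0.310·(1770 + C)
(0.468 − 0.310)·C = 0.310×1770 − 352.23 = 196.47
C = 196.47 / 0.158 = 1243.5 tonne/day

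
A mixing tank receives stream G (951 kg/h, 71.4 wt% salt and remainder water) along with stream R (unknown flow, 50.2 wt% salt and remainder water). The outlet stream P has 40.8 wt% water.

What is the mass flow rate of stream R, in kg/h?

1289 kg/h

Let R be the unknown flow. Total out = 951 + R.
water balance: 271.99 + 0.498·R = 0.408·(951 + R)
(0.498 − 0.408)·R = 0.408×951 − 271.99 = 116.02
R = 116.02 / 0.090 = 1289.1 kg/h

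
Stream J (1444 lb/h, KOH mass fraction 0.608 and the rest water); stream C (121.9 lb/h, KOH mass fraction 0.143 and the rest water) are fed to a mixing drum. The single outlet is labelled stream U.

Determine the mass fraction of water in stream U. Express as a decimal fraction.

0.428

Total flow out = 1444 + 121.9 = 1565.9 lb/h.
water in = 1444×0.392 + 121.9×0.857 = 670.52 lb/h.
water mass fraction in U = 670.52/1565.9 = 0.428.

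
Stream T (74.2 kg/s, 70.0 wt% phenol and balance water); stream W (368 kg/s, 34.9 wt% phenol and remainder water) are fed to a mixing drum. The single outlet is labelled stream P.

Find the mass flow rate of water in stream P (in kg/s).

water out = water in = 74.2×0.300 + 368×0.651 = 261.83 kg/s.

261.8 kg/s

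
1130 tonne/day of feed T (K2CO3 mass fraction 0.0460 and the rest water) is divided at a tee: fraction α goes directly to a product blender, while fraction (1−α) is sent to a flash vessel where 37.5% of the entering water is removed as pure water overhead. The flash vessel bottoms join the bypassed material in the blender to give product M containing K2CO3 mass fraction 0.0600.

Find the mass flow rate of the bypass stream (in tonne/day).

393 tonne/day

All 1130×0.046 = 51.98 tonne/day of K2CO3 reaches M, so M = 51.98/0.060 = 866.33 tonne/day and vapour = 263.67 tonne/day.
The evaporator receives (1−α)·1130 of feed at 0.954 water and removes 0.375 of that water:
0.375×0.954×(1−α)×1130 = 263.67
(1−α) = 263.67/404.26 = 0.6522;  α = 0.3478.
Bypass flow = 0.3478×1130 = 392.99 tonne/day.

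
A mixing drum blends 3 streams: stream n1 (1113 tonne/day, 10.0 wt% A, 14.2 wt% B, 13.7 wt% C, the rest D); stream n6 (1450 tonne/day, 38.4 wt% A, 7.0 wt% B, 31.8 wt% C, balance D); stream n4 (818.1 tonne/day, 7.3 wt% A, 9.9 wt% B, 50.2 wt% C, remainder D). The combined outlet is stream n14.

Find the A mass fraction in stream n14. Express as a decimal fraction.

Total flow out = 1113 + 1450 + 818.1 = 3381.1 tonne/day.
A in = 1113×0.100 + 1450×0.384 + 818.1×0.073 = 727.82 tonne/day.
A mass fraction in n14 = 727.82/3381.1 = 0.215.

0.215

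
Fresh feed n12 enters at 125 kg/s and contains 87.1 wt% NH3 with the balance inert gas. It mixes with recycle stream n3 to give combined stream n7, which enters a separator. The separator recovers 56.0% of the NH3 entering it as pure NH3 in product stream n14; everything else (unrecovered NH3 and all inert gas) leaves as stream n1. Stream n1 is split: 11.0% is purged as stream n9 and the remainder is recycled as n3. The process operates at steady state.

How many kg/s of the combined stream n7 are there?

325.5 kg/s

inert gas enters only via n12 and leaves only via the purge: 125×0.129 = 0.110×(inert gas in n1), and the separator passes all inert gas, so inert gas in n7 = inert gas in n1 = 146.59 kg/s.
NH3 in n7: m_A = 125×0.871 + (1−0.110)·(1−0.560)·m_A, so m_A = 108.88/0.6084 = 178.95 kg/s.
n7 = 178.95 + 146.59 = 325.54 kg/s.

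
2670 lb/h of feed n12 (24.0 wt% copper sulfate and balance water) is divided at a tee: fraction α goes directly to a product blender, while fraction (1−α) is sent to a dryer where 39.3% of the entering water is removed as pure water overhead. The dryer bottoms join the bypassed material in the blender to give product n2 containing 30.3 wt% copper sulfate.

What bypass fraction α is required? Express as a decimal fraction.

0.304

All 2670×0.240 = 640.8 lb/h of copper sulfate reaches n2, so n2 = 640.8/0.303 = 2114.9 lb/h and vapour = 555.15 lb/h.
The evaporator receives (1−α)·2670 of feed at 0.760 water and removes 0.393 of that water:
0.393×0.760×(1−α)×2670 = 555.15
(1−α) = 555.15/797.48 = 0.6961;  α = 0.3039.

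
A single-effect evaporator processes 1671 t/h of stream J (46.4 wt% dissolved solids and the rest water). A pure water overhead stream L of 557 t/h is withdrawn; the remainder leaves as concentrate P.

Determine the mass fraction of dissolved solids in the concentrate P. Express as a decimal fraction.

dissolved solids is not removed: 1671×0.464 = 775.34 t/h of dissolved solids enters P.
Concentrate = 1671 − 557 = 1114 t/h.
Mass fraction = 775.34/1114 = 0.696.

0.696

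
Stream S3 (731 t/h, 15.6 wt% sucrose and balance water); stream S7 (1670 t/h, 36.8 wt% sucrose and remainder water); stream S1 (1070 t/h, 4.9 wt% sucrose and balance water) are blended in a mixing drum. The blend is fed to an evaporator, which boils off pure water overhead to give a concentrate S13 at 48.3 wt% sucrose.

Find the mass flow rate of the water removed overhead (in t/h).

1854 t/h

sucrose entering = 731×0.156 + 1670×0.368 + 1070×0.049 = 781.03 t/h.
All sucrose reports to S13, so S13 = 781.03/0.483 = 1617 t/h.
Total feed = 3471 t/h; overhead = 3471 − 1617 = 1854 t/h.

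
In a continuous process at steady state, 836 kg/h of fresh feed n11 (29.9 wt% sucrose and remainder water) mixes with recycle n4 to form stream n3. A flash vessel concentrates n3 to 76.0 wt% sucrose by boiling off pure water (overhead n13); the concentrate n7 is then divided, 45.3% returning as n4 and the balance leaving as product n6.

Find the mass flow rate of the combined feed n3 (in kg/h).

1108 kg/h

Overall sucrose balance (none leaves overhead): sucrose in fresh feed = sucrose in product, i.e. 836×0.299 = (1−0.453)·n7·0.760.
n7 = 249.96/(0.760×0.547) = 601.28 kg/h.
Recycle n4 = 0.453×601.28 = 272.38 kg/h.
Combined feed n3 = 836 + 272.38 = 1108.4 kg/h.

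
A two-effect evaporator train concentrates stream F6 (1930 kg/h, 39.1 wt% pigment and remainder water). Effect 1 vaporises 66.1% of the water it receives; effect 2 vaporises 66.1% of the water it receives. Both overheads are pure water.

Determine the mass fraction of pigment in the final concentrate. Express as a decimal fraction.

water in feed = 1930×0.609 = 1175.4 kg/h.
After stage 1: water left = (1−0.661)×1175.4 = 398.45; stream total = 1153.1 kg/h.
After stage 2: water left = (1−0.661)×398.45 = 135.07; final concentrate = 889.7 kg/h.
pigment fraction = 754.63/889.7 = 0.8482.

0.8482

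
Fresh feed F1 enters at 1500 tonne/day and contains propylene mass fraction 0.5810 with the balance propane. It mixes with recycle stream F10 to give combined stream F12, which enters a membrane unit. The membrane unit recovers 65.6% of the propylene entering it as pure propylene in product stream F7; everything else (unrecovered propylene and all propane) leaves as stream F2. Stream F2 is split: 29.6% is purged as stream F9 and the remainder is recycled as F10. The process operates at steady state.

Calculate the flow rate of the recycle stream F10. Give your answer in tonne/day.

1773 tonne/day

propane enters only via F1 and leaves only via the purge: 1500×0.419 = 0.296×(propane in F2), and the membrane unit passes all propane, so propane in F12 = propane in F2 = 2123.3 tonne/day.
propylene in F12: m_A = 1500×0.581 + (1−0.296)·(1−0.656)·m_A, so m_A = 871.5/0.7578 = 1150 tonne/day.
F2 = (1−0.656)×1150 + 2123.3 = 2518.9 tonne/day.
Recycle F10 = (1−0.296)×2518.9 = 1773.3 tonne/day.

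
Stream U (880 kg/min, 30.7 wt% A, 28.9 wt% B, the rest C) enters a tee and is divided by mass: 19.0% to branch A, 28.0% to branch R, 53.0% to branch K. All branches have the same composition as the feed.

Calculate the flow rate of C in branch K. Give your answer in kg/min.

188.4 kg/min

Branch K total = 0.530×880 = 466.4 kg/min.
C in K = 0.404×466.4 = 188.43 kg/min.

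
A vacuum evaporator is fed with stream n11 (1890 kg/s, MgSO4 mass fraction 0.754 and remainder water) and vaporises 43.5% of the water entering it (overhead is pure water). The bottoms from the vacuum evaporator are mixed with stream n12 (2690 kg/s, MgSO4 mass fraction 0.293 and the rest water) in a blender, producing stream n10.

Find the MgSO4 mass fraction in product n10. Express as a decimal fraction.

Vapour removed = 0.435×0.246×1890 = 202.25 kg/s; concentrate = 1687.8 kg/s.
MgSO4 reaching the mixer = 1425.1 (from concentrate) + 2690×0.293 = 2213.2 kg/s.
Product flow = 1687.8 + 2690 = 4377.8 kg/s; MgSO4 fraction = 0.506.

0.506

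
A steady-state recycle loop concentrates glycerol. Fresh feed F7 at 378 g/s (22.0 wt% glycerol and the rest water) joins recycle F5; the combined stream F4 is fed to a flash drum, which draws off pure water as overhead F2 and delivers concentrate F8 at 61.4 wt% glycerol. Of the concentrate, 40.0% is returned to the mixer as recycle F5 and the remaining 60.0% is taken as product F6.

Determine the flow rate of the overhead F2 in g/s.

Overall glycerol balance (none leaves overhead): glycerol in fresh feed = glycerol in product, i.e. 378×0.220 = (1−0.400)·F8·0.614.
F8 = 83.16/(0.614×0.600) = 225.73 g/s.
Recycle F5 = 0.400×225.73 = 90.293 g/s.
Combined feed F4 = 378 + 90.293 = 468.29 g/s.
Overhead F2 = F4 − F8 = 468.29 − 225.73 = 242.56 g/s.

242.6 g/s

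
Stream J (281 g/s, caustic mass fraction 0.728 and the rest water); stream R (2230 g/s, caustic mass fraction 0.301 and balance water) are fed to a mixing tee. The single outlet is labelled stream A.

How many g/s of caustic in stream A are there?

875.8 g/s

caustic out = caustic in = 281×0.728 + 2230×0.301 = 875.8 g/s.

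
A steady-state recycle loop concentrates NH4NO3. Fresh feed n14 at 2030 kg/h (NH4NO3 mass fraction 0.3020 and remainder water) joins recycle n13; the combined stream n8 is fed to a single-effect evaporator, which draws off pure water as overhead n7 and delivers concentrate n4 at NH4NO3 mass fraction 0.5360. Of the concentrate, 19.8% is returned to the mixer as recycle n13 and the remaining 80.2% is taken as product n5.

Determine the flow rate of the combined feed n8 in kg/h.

Overall NH4NO3 balance (none leaves overhead): NH4NO3 in fresh feed = NH4NO3 in product, i.e. 2030×0.302 = (1−0.198)·n4·0.536.
n4 = 613.06/(0.536×0.802) = 1426.1 kg/h.
Recycle n13 = 0.198×1426.1 = 282.38 kg/h.
Combined feed n8 = 2030 + 282.38 = 2312.4 kg/h.

2312 kg/h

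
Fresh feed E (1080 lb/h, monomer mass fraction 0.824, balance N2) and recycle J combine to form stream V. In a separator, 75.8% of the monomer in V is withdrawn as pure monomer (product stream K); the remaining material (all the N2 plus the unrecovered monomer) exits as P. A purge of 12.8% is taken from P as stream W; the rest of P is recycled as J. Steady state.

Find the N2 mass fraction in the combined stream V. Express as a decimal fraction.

0.568

N2 enters only via E and leaves only via the purge: 1080×0.176 = 0.128×(N2 in P), and the separator passes all N2, so N2 in V = N2 in P = 1485 lb/h.
monomer in V: m_A = 1080×0.824 + (1−0.128)·(1−0.758)·m_A, so m_A = 889.92/0.7890 = 1127.9 lb/h.
V = 1127.9 + 1485 = 2612.9 lb/h.
N2 fraction in V = 1485/2612.9 = 0.568.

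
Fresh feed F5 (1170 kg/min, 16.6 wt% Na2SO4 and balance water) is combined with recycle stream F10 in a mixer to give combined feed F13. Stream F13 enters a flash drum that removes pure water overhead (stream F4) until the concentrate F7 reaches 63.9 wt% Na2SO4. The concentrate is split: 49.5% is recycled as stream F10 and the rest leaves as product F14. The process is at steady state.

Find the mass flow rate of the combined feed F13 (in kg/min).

1468 kg/min

Overall Na2SO4 balance (none leaves overhead): Na2SO4 in fresh feed = Na2SO4 in product, i.e. 1170×0.166 = (1−0.495)·F7·0.639.
F7 = 194.22/(0.639×0.505) = 601.87 kg/min.
Recycle F10 = 0.495×601.87 = 297.92 kg/min.
Combined feed F13 = 1170 + 297.92 = 1467.9 kg/min.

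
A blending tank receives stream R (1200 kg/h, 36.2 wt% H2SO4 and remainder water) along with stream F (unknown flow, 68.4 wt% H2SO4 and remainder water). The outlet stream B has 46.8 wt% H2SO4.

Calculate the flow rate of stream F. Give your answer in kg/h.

588.9 kg/h

Let F be the unknown flow. Total out = 1200 + F.
H2SO4 balance: 434.4 + 0.684·F = 0.468·(1200 + F)
(0.684 − 0.468)·F = 0.468×1200 − 434.4 = 127.2
F = 127.2 / 0.216 = 588.89 kg/h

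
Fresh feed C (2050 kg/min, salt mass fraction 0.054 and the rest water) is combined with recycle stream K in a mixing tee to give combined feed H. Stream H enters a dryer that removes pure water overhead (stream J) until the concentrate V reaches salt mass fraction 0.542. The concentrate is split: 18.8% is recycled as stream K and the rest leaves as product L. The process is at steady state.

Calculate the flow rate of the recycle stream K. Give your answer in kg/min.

47.29 kg/min

Overall salt balance (none leaves overhead): salt in fresh feed = salt in product, i.e. 2050×0.054 = (1−0.188)·V·0.542.
V = 110.7/(0.542×0.812) = 251.53 kg/min.
Recycle K = 0.188×251.53 = 47.288 kg/min.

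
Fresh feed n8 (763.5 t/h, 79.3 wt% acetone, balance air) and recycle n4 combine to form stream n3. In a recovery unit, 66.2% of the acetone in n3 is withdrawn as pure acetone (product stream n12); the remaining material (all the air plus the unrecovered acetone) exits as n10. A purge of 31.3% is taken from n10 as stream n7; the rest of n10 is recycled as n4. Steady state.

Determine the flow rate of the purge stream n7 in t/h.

241.5 t/h

air enters only via n8 and leaves only via the purge: 763.5×0.207 = 0.313×(air in n10), and the recovery unit passes all air, so air in n3 = air in n10 = 504.93 t/h.
acetone in n3: m_A = 763.5×0.793 + (1−0.313)·(1−0.662)·m_A, so m_A = 605.46/0.7678 = 788.57 t/h.
n10 = (1−0.662)×788.57 + 504.93 = 771.47 t/h.
Purge n7 = 0.313×771.47 = 241.47 t/h.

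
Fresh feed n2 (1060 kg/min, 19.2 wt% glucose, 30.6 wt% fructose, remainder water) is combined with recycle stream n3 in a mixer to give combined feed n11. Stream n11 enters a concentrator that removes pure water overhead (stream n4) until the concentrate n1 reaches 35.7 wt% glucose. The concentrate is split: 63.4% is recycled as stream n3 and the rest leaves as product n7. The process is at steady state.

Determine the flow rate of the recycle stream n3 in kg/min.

987.5 kg/min

Overall glucose balance (none leaves overhead): glucose in fresh feed = glucose in product, i.e. 1060×0.192 = (1−0.634)·n1·0.357.
n1 = 203.52/(0.357×0.366) = 1557.6 kg/min.
Recycle n3 = 0.634×1557.6 = 987.52 kg/min.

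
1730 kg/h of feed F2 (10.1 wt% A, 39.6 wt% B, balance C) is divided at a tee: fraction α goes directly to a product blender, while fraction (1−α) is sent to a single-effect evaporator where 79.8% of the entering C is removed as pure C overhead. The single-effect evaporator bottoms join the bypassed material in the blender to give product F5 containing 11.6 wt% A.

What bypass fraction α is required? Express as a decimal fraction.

All 1730×0.101 = 174.73 kg/h of A reaches F5, so F5 = 174.73/0.116 = 1506.3 kg/h and vapour = 223.71 kg/h.
The evaporator receives (1−α)·1730 of feed at 0.503 C and removes 0.798 of that C:
0.798×0.503×(1−α)×1730 = 223.71
(1−α) = 223.71/694.41 = 0.3222;  α = 0.6778.

0.678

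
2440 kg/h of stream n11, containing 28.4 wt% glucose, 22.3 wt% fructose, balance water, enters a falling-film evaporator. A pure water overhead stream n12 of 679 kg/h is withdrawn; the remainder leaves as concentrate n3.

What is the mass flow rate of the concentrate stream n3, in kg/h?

Concentrate = 2440 − 679 = 1761 kg/h.

1761 kg/h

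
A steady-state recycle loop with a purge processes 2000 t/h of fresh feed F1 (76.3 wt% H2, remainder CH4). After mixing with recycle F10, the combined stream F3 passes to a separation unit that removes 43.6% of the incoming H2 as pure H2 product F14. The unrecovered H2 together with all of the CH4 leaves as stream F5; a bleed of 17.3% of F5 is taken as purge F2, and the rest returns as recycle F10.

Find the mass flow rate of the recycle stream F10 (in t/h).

3600 t/h

CH4 enters only via F1 and leaves only via the purge: 2000×0.237 = 0.173×(CH4 in F5), and the separation unit passes all CH4, so CH4 in F3 = CH4 in F5 = 2739.9 t/h.
H2 in F3: m_A = 2000×0.763 + (1−0.173)·(1−0.436)·m_A, so m_A = 1526/0.5336 = 2860 t/h.
F5 = (1−0.436)×2860 + 2739.9 = 4352.9 t/h.
Recycle F10 = (1−0.173)×4352.9 = 3599.9 t/h.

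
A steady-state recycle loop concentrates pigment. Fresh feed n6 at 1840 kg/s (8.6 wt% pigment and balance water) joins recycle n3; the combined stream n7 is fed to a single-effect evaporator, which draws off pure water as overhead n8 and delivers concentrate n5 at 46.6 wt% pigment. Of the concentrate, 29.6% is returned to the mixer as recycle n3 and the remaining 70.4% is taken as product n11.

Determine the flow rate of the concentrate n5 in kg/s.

Overall pigment balance (none leaves overhead): pigment in fresh feed = pigment in product, i.e. 1840×0.086 = (1−0.296)·n5·0.466.
n5 = 158.24/(0.466×0.704) = 482.34 kg/s.

482.3 kg/s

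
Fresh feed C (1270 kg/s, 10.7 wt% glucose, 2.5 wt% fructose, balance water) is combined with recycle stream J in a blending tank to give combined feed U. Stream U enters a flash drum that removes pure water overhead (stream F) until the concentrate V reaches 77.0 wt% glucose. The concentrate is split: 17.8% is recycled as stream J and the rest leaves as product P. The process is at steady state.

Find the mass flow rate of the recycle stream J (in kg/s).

38.22 kg/s

Overall glucose balance (none leaves overhead): glucose in fresh feed = glucose in product, i.e. 1270×0.107 = (1−0.178)·V·0.770.
V = 135.89/(0.770×0.822) = 214.7 kg/s.
Recycle J = 0.178×214.7 = 38.216 kg/s.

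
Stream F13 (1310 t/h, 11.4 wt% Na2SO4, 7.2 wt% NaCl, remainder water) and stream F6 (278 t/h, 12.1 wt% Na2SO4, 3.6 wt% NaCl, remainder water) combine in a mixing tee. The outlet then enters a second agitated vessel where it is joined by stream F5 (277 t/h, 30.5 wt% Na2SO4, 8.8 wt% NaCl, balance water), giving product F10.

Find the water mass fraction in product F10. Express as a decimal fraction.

Overall, product flow = 1865 t/h.
water in = 1310×0.814 + 278×0.843 + 277×0.607 = 1468.8 t/h.
water fraction in F10 = 0.788.

0.788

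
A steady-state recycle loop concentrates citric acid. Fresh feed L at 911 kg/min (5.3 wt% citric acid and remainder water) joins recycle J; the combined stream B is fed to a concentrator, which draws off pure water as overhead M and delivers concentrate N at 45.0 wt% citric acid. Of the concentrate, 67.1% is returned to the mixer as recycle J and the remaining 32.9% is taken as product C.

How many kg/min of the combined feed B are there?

1130 kg/min

Overall citric acid balance (none leaves overhead): citric acid in fresh feed = citric acid in product, i.e. 911×0.053 = (1−0.671)·N·0.450.
N = 48.283/(0.450×0.329) = 326.13 kg/min.
Recycle J = 0.671×326.13 = 218.83 kg/min.
Combined feed B = 911 + 218.83 = 1129.8 kg/min.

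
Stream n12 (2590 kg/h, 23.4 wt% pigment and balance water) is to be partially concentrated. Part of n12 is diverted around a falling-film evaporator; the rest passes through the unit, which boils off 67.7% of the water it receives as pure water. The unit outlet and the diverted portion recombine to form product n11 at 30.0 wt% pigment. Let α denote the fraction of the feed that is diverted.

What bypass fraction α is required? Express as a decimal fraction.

0.576

All 2590×0.234 = 606.06 kg/h of pigment reaches n11, so n11 = 606.06/0.300 = 2020.2 kg/h and vapour = 569.8 kg/h.
The evaporator receives (1−α)·2590 of feed at 0.766 water and removes 0.677 of that water:
0.677×0.766×(1−α)×2590 = 569.8
(1−α) = 569.8/1343.1 = 0.4242;  α = 0.5758.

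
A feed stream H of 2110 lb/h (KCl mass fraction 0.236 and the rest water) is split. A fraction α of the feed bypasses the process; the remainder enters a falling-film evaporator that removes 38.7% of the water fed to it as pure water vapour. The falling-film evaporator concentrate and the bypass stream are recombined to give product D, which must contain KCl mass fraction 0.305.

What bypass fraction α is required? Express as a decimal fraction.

All 2110×0.236 = 497.96 lb/h of KCl reaches D, so D = 497.96/0.305 = 1632.7 lb/h and vapour = 477.34 lb/h.
The evaporator receives (1−α)·2110 of feed at 0.764 water and removes 0.387 of that water:
0.387×0.764×(1−α)×2110 = 477.34
(1−α) = 477.34/623.86 = 0.7651;  α = 0.2349.

0.235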